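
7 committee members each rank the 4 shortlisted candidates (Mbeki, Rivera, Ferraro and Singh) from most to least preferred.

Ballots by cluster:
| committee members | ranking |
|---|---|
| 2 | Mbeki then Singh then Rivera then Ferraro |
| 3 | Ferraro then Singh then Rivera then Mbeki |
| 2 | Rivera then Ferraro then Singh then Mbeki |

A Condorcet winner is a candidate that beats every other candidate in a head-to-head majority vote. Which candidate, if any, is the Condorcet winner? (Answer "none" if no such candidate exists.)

Check each pair by majority over 7 ballots:
Mbeki vs Rivera: Rivera, 5–2.
Mbeki vs Ferraro: Ferraro, 5–2.
Mbeki vs Singh: Singh, 5–2.
Rivera vs Ferraro: Rivera, 4–3.
Rivera–Singh: Singh 5–2.
Ferraro–Singh: Ferraro 5–2.
Every candidate loses at least once (Mbeki loses to Rivera; Rivera loses to Singh; Ferraro loses to Rivera; Singh loses to Ferraro). The majority relation contains the cycle Rivera → Ferraro → Singh → Rivera, so there is no Condorcet winner.

none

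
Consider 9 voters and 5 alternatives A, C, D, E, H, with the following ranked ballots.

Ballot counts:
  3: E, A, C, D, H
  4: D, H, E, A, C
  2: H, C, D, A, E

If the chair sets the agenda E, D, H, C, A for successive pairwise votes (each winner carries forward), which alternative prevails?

Round 1: E vs D — 3–6, D advances.
Round 2: D vs H — 7–2, D advances.
Round 3: D vs C — 4–5, C advances.
Round 4: C vs A — 2–7, A advances.
A survives the agenda.

A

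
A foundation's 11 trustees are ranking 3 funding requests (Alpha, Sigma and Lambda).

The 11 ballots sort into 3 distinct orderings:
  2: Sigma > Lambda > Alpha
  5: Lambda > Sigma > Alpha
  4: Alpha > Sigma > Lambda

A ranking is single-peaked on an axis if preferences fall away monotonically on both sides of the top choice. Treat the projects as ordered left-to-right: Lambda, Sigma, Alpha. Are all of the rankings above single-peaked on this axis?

Axis positions: Lambda=1, Sigma=2, Alpha=3.
Bloc 1 (peak Sigma at position 2): ranking walks positions 2-1-3, expanding outward from the peak — single-peaked.
Bloc 2 (peak Lambda at position 1): ranking walks positions 1-2-3, expanding outward from the peak — single-peaked.
Bloc 3 (peak Alpha at position 3): ranking walks positions 3-2-1, expanding outward from the peak — single-peaked.
Every ranking is single-peaked on this axis.

yes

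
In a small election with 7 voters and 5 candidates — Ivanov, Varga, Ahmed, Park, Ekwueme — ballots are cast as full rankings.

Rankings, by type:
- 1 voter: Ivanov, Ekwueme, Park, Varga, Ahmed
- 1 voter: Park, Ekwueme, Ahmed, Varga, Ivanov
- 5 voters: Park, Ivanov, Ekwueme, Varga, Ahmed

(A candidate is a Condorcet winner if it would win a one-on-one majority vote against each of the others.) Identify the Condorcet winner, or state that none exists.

Park

Pairwise majorities:
Ivanov vs Varga: Ivanov wins 6–1.
Ivanov vs Ahmed: Ivanov wins 6–1.
Ivanov vs Park: Park, 6–1.
Ivanov vs Ekwueme: Ivanov wins 6–1.
Varga vs Ahmed: Varga wins 6–1.
Varga vs Park: Park wins 7–0.
Varga vs Ekwueme: Ekwueme, 7–0.
Ahmed vs Park: Park wins 7–0.
Ahmed vs Ekwueme: Ekwueme, 7–0.
Park vs Ekwueme: Park wins 6–1.
Park defeats every rival head-to-head and is the Condorcet winner.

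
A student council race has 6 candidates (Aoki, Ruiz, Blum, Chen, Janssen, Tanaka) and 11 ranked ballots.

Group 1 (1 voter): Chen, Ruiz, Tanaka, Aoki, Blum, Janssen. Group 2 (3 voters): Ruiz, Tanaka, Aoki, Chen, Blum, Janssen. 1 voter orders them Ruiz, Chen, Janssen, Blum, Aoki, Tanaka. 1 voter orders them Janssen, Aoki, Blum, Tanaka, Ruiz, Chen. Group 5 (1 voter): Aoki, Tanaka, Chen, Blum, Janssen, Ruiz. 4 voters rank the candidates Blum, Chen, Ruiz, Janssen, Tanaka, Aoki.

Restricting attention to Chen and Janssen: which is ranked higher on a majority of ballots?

Ballots ranking Chen above Janssen: 1 + 3 + 1 + 1 + 4 = 10.
Ballots ranking Janssen above Chen: 11 − 10 = 1.
Chen wins the head-to-head 10–1.

Chen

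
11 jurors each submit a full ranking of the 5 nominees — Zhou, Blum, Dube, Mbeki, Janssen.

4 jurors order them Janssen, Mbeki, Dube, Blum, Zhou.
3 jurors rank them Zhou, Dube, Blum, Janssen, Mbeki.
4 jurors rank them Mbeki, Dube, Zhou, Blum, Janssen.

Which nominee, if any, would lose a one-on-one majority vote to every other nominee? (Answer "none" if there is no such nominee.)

Head-to-head results (11 jurors):
Zhou–Blum: Zhou 7–4.
Zhou vs Dube: Zhou preferred on 3 ballots; Dube wins 8–3.
Zhou vs Mbeki: Mbeki, 8–3.
Zhou–Janssen: Zhou 7–4.
Blum–Dube: Dube 11–0.
Blum–Mbeki: Mbeki 8–3.
Blum vs Janssen: Blum, 7–4.
Dube–Mbeki: Mbeki 8–3.
Dube–Janssen: Dube 7–4.
Mbeki vs Janssen: 4 for Mbeki, 7 for Janssen — Janssen by 7–4.
No nominee is winless: Zhou beats Blum; Blum beats Janssen; Dube beats Zhou; Mbeki beats Zhou; Janssen beats Mbeki. There is no Condorcet loser.

none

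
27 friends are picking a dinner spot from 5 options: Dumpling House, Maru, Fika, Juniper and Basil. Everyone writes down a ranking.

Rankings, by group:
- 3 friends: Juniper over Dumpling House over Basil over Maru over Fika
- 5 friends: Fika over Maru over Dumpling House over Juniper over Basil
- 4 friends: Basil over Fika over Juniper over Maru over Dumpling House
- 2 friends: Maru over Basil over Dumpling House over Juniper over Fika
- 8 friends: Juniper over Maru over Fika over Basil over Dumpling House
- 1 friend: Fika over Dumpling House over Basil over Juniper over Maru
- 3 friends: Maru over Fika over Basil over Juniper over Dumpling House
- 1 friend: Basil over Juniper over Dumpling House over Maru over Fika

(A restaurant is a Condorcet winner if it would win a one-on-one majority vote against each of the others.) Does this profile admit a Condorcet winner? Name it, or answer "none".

Juniper

Check each pair by majority over 27 ballots:
Dumpling House vs Maru: Maru, 22–5.
Dumpling House vs Fika: Dumpling House is ranked higher on 3+2+1 = 6 ballots, Fika on 21. Fika wins 21–6.
Dumpling House vs Juniper: Juniper, 19–8.
Dumpling House vs Basil: Dumpling House is ranked higher on 3+5+1 = 9 ballots, Basil on 18. Basil wins 18–9.
Maru vs Fika: 3+2+8+3+1 = 17 for Maru, 10 for Fika — Maru by 17–10.
Maru vs Juniper: 5+2+3 = 10 for Maru, 17 for Juniper — Juniper by 17–10.
Maru vs Basil: Maru wins 18–9.
Fika vs Juniper: Juniper, 14–13.
Fika–Basil: Fika 17–10.
Juniper–Basil: Juniper 16–11.
Only Juniper has no losses; Juniper is the Condorcet winner.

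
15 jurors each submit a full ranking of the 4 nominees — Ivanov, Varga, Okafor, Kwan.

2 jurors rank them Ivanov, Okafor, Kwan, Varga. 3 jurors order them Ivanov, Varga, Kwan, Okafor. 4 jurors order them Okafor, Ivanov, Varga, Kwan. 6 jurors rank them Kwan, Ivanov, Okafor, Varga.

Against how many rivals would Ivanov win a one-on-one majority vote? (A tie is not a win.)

3

Ivanov against each rival (15 jurors):
Ivanov vs Varga: Ivanov is ranked higher on 2+3+4+6 = 15 ballots, Varga on 0. Ivanov wins 15–0.
Ivanov vs Okafor: 2+3+6 = 11 for Ivanov, 4 for Okafor — Ivanov by 11–4.
Ivanov vs Kwan: 2+3+4 = 9 for Ivanov, 6 for Kwan — Ivanov by 9–6.
Ivanov beats Varga, Okafor, Kwan — 3 pairwise wins.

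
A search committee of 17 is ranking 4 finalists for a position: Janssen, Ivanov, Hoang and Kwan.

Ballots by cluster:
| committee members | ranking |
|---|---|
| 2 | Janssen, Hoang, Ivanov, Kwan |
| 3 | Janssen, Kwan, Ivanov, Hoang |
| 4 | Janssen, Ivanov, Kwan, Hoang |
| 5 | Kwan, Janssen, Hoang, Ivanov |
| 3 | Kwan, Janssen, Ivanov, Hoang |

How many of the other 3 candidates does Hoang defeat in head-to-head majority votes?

0

Hoang against each rival (17 committee members):
Hoang vs Janssen: Janssen wins 17–0.
Hoang vs Ivanov: 2+5 = 7 for Hoang, 10 for Ivanov — Ivanov by 10–7.
Hoang vs Kwan: 2 to 15, Kwan.
Hoang beats no one; loses to Janssen, Ivanov, Kwan — 0 pairwise wins.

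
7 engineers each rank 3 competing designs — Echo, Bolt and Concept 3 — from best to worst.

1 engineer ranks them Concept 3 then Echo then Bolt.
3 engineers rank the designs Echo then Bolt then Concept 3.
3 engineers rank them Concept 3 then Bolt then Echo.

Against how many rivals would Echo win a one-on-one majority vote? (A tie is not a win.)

Echo against each rival (7 engineers):
Echo vs Bolt: Echo preferred on 1+3 = 4 ballots; Echo wins 4–3.
Echo vs Concept 3: 3 for Echo, 4 for Concept 3 — Concept 3 by 4–3.
Echo beats Bolt; loses to Concept 3 — 1 pairwise win.

1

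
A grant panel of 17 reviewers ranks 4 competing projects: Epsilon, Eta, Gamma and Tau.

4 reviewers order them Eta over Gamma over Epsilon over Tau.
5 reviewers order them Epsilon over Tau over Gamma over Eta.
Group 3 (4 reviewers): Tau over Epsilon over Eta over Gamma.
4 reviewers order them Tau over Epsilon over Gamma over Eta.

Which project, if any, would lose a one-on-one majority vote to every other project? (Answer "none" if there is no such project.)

Eta

Pairwise majorities:
Epsilon vs Eta: 13 to 4, Epsilon.
Epsilon vs Gamma: Epsilon, 13–4.
Epsilon vs Tau: Epsilon wins 9–8.
Eta vs Gamma: Gamma wins 9–8.
Eta vs Tau: Tau wins 13–4.
Gamma vs Tau: Tau, 13–4.
Eta is beaten in every head-to-head and is the Condorcet loser.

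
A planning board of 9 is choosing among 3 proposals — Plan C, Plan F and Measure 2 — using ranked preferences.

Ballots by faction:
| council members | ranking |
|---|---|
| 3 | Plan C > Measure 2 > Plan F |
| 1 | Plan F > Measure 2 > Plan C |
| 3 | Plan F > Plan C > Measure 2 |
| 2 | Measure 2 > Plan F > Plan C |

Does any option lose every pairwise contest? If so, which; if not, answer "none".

none

Head-to-head results (9 council members):
Plan C vs Plan F: Plan F wins 6–3.
Plan C vs Measure 2: Plan C is ranked higher on 3+3 = 6 ballots, Measure 2 on 3. Plan C wins 6–3.
Plan F–Measure 2: Measure 2 5–4.
No option is winless: Plan C beats Measure 2; Plan F beats Plan C; Measure 2 beats Plan F. There is no Condorcet loser.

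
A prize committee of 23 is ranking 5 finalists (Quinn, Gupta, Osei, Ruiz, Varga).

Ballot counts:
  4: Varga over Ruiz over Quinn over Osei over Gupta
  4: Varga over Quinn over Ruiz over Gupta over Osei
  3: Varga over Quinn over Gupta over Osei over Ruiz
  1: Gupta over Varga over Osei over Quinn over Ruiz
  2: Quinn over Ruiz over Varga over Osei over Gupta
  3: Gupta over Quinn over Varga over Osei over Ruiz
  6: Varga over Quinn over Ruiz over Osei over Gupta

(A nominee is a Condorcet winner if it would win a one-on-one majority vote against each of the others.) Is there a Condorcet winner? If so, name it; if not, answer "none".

Varga

Check each pair by majority over 23 ballots:
Quinn–Gupta: Quinn 19–4.
Quinn vs Osei: Quinn, 22–1.
Quinn vs Ruiz: Quinn, 19–4.
Quinn–Varga: Varga 18–5.
Gupta vs Osei: Osei wins 12–11.
Gupta vs Ruiz: Ruiz wins 16–7.
Gupta vs Varga: Varga wins 19–4.
Osei vs Ruiz: Ruiz wins 16–7.
Osei vs Varga: Varga, 23–0.
Ruiz vs Varga: Varga, 21–2.
Varga wins every pairwise contest, so Varga is the Condorcet winner.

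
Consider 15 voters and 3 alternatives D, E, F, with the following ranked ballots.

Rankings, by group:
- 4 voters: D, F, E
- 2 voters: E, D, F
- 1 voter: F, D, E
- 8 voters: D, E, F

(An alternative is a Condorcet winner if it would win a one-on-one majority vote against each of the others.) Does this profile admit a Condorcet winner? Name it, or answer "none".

D

Check each pair by majority over 15 ballots:
D vs E: D wins 13–2.
D vs F: D, 14–1.
E vs F: E, 10–5.
D wins every pairwise contest, so D is the Condorcet winner.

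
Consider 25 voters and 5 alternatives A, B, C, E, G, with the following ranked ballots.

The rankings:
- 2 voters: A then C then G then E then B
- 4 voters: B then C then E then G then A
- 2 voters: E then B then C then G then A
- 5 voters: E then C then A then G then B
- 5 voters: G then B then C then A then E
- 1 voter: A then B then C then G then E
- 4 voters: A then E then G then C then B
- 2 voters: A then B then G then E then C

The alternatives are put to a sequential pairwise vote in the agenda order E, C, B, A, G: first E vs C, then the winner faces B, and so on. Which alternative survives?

Round 1: E vs C — 13–12, E advances.
Round 2: E vs B — 13–12, E advances.
Round 3: E vs A — 11–14, A advances.
Round 4: A vs G — 14–11, A advances.
A survives the agenda.

A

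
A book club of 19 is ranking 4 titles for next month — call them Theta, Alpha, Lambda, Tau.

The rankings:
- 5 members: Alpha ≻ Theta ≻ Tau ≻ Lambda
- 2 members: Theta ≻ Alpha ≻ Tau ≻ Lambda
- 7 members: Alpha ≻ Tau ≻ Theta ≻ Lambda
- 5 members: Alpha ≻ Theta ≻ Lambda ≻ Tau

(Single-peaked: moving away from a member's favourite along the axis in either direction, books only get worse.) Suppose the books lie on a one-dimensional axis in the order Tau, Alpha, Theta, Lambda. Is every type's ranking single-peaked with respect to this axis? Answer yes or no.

yes

Axis positions: Tau=1, Alpha=2, Theta=3, Lambda=4.
Type 1 (peak Alpha at position 2): ranking walks positions 2-3-1-4, expanding outward from the peak — single-peaked.
Type 2 (peak Theta at position 3): ranking walks positions 3-2-1-4, expanding outward from the peak — single-peaked.
Type 3 (peak Alpha at position 2): ranking walks positions 2-1-3-4, expanding outward from the peak — single-peaked.
Type 4 (peak Alpha at position 2): ranking walks positions 2-3-4-1, expanding outward from the peak — single-peaked.
Every ranking is single-peaked on this axis.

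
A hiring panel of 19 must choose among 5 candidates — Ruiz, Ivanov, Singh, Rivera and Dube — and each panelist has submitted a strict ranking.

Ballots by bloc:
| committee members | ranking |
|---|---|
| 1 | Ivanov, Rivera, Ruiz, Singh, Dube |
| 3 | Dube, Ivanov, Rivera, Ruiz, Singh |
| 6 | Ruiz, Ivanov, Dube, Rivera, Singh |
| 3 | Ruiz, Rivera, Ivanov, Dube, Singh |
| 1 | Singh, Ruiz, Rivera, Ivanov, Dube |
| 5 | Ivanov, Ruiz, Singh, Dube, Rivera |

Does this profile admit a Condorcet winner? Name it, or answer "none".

Ruiz

Head-to-head results (19 committee members):
Ruiz vs Ivanov: 10 to 9, Ruiz.
Ruiz vs Singh: Ruiz is ranked higher on 1+3+6+3+5 = 18 ballots, Singh on 1. Ruiz wins 18–1.
Ruiz vs Rivera: Ruiz is ranked higher on 6+3+1+5 = 15 ballots, Rivera on 4. Ruiz wins 15–4.
Ruiz vs Dube: Ruiz is ranked higher on 1+6+3+1+5 = 16 ballots, Dube on 3. Ruiz wins 16–3.
Ivanov vs Singh: 1+3+6+3+5 = 18 for Ivanov, 1 for Singh — Ivanov by 18–1.
Ivanov–Rivera: Ivanov 15–4.
Ivanov vs Dube: Ivanov preferred on 1+6+3+1+5 = 16 ballots; Ivanov wins 16–3.
Singh vs Rivera: Rivera wins 13–6.
Singh vs Dube: Singh is ranked higher on 1+1+5 = 7 ballots, Dube on 12. Dube wins 12–7.
Rivera vs Dube: Dube wins 14–5.
Ruiz beats each of Ivanov, Singh, Rivera, Dube — Ruiz is the Condorcet winner.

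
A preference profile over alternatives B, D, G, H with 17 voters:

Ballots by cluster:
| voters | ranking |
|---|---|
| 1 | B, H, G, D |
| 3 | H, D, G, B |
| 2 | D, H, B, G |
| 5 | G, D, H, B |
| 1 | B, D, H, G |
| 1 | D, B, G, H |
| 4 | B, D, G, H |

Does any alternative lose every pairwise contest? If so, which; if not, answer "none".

none

Pairwise majorities:
B vs D: D wins 11–6.
B–G: B 9–8.
B vs H: H wins 10–7.
D vs G: D is ranked higher on 3+2+1+1+4 = 11 ballots, G on 6. D wins 11–6.
D vs H: 2+5+1+1+4 = 13 for D, 4 for H — D by 13–4.
G vs H: G, 10–7.
No alternative is winless: B beats G; D beats B; G beats H; H beats B. There is no Condorcet loser.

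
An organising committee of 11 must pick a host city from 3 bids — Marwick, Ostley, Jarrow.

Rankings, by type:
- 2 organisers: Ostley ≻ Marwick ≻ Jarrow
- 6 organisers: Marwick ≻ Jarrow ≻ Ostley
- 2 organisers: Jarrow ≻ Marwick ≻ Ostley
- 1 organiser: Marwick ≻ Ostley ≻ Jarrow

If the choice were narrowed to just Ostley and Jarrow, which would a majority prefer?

Ballots ranking Ostley above Jarrow: 2 + 1 = 3.
Ballots ranking Jarrow above Ostley: 11 − 3 = 8.
Jarrow wins the head-to-head 8–3.

Jarrow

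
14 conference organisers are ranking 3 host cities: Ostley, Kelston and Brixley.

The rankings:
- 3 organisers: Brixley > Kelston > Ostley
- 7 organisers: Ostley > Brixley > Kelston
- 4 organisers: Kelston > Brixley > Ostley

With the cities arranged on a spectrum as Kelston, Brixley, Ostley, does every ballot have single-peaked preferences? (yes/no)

Axis positions: Kelston=1, Brixley=2, Ostley=3.
Type 1 (peak Brixley at position 2): ranking walks positions 2-1-3, expanding outward from the peak — single-peaked.
Type 2 (peak Ostley at position 3): ranking walks positions 3-2-1, expanding outward from the peak — single-peaked.
Type 3 (peak Kelston at position 1): ranking walks positions 1-2-3, expanding outward from the peak — single-peaked.
Every ranking is single-peaked on this axis.

yes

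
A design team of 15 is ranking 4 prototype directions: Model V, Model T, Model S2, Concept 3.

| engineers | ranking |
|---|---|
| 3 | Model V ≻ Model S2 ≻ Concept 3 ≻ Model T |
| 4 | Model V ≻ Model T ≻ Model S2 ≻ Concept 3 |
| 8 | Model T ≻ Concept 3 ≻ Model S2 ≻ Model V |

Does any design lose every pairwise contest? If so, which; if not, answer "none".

Model V

Pairwise majorities:
Model V vs Model T: 3+4 = 7 for Model V, 8 for Model T — Model T by 8–7.
Model V vs Model S2: Model S2, 8–7.
Model V vs Concept 3: 7 to 8, Concept 3.
Model T vs Model S2: Model T, 12–3.
Model T vs Concept 3: Model T preferred on 4+8 = 12 ballots; Model T wins 12–3.
Model S2–Concept 3: Concept 3 8–7.
Model V is beaten in every head-to-head and is the Condorcet loser.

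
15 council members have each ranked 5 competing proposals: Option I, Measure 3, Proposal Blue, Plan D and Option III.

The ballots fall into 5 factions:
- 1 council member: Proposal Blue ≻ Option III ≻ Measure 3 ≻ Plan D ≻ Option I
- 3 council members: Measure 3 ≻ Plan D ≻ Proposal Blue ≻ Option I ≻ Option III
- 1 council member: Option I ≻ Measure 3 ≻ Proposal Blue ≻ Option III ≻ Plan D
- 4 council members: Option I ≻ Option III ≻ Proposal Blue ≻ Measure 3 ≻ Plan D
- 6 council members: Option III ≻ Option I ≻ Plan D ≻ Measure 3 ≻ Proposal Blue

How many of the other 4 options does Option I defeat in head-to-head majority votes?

4

Option I against each rival (15 council members):
Option I vs Measure 3: Option I is ranked higher on 1+4+6 = 11 ballots, Measure 3 on 4. Option I wins 11–4.
Option I vs Proposal Blue: Option I wins 11–4.
Option I vs Plan D: Option I is ranked higher on 1+4+6 = 11 ballots, Plan D on 4. Option I wins 11–4.
Option I vs Option III: Option I is ranked higher on 3+1+4 = 8 ballots, Option III on 7. Option I wins 8–7.
Option I beats Measure 3, Proposal Blue, Plan D, Option III — 4 pairwise wins.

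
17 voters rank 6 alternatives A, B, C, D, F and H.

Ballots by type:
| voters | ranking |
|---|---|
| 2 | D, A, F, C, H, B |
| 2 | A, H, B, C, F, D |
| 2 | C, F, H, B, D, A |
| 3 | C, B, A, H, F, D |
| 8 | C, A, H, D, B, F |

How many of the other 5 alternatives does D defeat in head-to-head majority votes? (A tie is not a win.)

D against each rival (17 voters):
D vs A: 2+2 = 4 for D, 13 for A — A by 13–4.
D vs B: D, 10–7.
D vs C: C, 15–2.
D vs F: 10 to 7, D.
D vs H: H wins 15–2.
D beats B, F; loses to A, C, H — 2 pairwise wins.

2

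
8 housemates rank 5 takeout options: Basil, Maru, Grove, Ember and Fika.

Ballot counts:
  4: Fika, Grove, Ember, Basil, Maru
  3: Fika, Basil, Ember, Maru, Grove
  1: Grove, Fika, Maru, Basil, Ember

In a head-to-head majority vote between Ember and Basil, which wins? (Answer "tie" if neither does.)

Ballots ranking Ember above Basil: 4.
Ballots ranking Basil above Ember: 8 − 4 = 4.
4–4: the pair ties.

tie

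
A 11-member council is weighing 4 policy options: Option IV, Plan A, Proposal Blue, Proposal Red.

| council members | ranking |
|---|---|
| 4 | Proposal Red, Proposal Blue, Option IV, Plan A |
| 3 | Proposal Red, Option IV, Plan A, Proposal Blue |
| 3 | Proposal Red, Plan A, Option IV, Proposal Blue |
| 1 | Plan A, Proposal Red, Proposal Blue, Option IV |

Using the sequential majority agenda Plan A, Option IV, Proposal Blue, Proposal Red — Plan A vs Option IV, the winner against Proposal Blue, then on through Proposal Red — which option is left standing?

Proposal Red

Round 1: Plan A vs Option IV — 4–7, Option IV advances.
Round 2: Option IV vs Proposal Blue — 6–5, Option IV advances.
Round 3: Option IV vs Proposal Red — 0–11, Proposal Red advances.
Proposal Red survives the agenda.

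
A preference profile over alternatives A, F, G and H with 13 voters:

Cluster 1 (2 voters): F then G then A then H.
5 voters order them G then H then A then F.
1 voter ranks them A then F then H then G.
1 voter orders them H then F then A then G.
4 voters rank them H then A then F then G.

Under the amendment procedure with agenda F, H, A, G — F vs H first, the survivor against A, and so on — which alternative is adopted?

Round 1: F vs H — 3–10, H advances.
Round 2: H vs A — 10–3, H advances.
Round 3: H vs G — 6–7, G advances.
G survives the agenda.

G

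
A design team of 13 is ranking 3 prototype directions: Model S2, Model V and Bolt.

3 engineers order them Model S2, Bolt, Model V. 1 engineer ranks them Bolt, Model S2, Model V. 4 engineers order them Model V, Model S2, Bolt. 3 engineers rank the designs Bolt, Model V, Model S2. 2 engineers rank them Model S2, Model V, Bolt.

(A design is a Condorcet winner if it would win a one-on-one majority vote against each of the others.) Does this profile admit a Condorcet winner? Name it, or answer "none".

none

Head-to-head results (13 engineers):
Model S2 vs Model V: Model V wins 7–6.
Model S2 vs Bolt: Model S2 wins 9–4.
Model V vs Bolt: Model V preferred on 4+2 = 6 ballots; Bolt wins 7–6.
No design is unbeaten: Model S2 loses to Model V; Model V loses to Bolt; Bolt loses to Model S2. In particular Model S2 → Bolt → Model V → Model S2 is a majority cycle — no Condorcet winner exists.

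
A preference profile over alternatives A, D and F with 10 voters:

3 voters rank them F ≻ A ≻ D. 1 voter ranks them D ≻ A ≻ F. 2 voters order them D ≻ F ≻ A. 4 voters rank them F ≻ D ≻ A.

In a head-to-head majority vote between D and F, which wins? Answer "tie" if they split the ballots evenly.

Ballots ranking D above F: 1 + 2 = 3.
Ballots ranking F above D: 10 − 3 = 7.
F wins the head-to-head 7–3.

F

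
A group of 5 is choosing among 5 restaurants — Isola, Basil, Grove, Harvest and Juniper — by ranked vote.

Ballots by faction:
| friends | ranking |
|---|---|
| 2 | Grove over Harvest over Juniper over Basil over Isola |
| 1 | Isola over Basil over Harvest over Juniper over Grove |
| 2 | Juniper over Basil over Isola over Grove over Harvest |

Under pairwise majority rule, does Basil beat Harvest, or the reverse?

Ballots ranking Basil above Harvest: 1 + 2 = 3.
Ballots ranking Harvest above Basil: 5 − 3 = 2.
Basil wins the head-to-head 3–2.

Basil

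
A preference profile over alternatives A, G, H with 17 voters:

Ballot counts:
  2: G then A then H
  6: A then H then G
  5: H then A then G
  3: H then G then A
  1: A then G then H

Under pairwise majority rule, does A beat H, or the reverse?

A

Ballots ranking A above H: 2 + 6 + 1 = 9.
Ballots ranking H above A: 17 − 9 = 8.
A wins the head-to-head 9–8.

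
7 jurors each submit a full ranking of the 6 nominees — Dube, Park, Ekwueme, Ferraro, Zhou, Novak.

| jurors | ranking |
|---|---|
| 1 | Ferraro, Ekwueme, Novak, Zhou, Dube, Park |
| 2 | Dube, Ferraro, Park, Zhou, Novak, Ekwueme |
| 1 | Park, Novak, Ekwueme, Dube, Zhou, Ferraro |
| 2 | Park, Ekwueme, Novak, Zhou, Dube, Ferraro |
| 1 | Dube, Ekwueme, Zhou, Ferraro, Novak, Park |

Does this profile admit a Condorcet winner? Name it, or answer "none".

Check each pair by majority over 7 ballots:
Dube vs Park: Dube, 4–3.
Dube–Ekwueme: Ekwueme 4–3.
Dube–Ferraro: Dube 6–1.
Dube vs Zhou: Dube, 4–3.
Dube vs Novak: Novak, 4–3.
Park–Ekwueme: Park 5–2.
Park vs Ferraro: Ferraro wins 4–3.
Park vs Zhou: Park, 5–2.
Park vs Novak: Park wins 5–2.
Ekwueme vs Ferraro: Ekwueme, 4–3.
Ekwueme–Zhou: Ekwueme 5–2.
Ekwueme vs Novak: Ekwueme, 4–3.
Ferraro vs Zhou: Zhou, 4–3.
Ferraro vs Novak: Ferraro wins 4–3.
Zhou–Novak: Novak 4–3.
Each nominee drops at least one matchup (Dube loses to Ekwueme; Park loses to Dube; Ekwueme loses to Park; Ferraro loses to Dube; Zhou loses to Dube; Novak loses to Park); the cycle Dube > Park > Ekwueme > Dube rules out a Condorcet winner.

none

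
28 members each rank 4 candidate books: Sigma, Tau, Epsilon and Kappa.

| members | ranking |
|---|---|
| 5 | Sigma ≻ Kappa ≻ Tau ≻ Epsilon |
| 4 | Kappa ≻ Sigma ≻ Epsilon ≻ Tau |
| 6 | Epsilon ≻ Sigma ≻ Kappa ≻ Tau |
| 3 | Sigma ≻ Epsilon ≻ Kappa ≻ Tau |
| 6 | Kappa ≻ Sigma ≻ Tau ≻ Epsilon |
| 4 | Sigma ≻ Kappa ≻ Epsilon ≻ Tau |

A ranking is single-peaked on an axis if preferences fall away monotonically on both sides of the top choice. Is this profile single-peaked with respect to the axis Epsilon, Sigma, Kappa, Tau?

yes

Axis positions: Epsilon=1, Sigma=2, Kappa=3, Tau=4.
Group 1 (peak Sigma at position 2): ranking walks positions 2-3-4-1, expanding outward from the peak — single-peaked.
Group 2 (peak Kappa at position 3): ranking walks positions 3-2-1-4, expanding outward from the peak — single-peaked.
Group 3 (peak Epsilon at position 1): ranking walks positions 1-2-3-4, expanding outward from the peak — single-peaked.
Group 4 (peak Sigma at position 2): ranking walks positions 2-1-3-4, expanding outward from the peak — single-peaked.
Group 5 (peak Kappa at position 3): ranking walks positions 3-2-4-1, expanding outward from the peak — single-peaked.
Group 6 (peak Sigma at position 2): ranking walks positions 2-3-1-4, expanding outward from the peak — single-peaked.
Every ranking is single-peaked on this axis.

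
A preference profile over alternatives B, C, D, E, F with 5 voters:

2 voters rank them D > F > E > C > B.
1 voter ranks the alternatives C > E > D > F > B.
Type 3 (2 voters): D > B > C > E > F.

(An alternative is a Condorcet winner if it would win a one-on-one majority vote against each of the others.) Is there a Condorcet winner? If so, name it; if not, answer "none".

Pairwise majorities:
B vs C: B is ranked higher on 2 ballots, C on 3. C wins 3–2.
B vs D: B preferred on 0 ballots; D wins 5–0.
B vs E: B is ranked higher on 2 ballots, E on 3. E wins 3–2.
B vs F: 2 to 3, F.
C vs D: 1 to 4, D.
C vs E: C is ranked higher on 1+2 = 3 ballots, E on 2. C wins 3–2.
C vs F: 3 to 2, C.
D vs E: D preferred on 2+2 = 4 ballots; D wins 4–1.
D vs F: D preferred on 2+1+2 = 5 ballots; D wins 5–0.
E vs F: E preferred on 1+2 = 3 ballots; E wins 3–2.
D defeats every rival head-to-head and is the Condorcet winner.

D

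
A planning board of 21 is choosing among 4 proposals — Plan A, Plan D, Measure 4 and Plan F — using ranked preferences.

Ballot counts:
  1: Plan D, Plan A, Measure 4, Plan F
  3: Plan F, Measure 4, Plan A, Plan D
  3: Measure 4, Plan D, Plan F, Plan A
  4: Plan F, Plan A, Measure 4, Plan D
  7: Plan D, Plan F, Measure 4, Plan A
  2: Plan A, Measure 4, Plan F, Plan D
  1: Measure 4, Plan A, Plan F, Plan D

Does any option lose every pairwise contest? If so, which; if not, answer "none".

Plan A

Pairwise majorities:
Plan A vs Plan D: Plan A is ranked higher on 3+4+2+1 = 10 ballots, Plan D on 11. Plan D wins 11–10.
Plan A vs Measure 4: Plan A preferred on 1+4+2 = 7 ballots; Measure 4 wins 14–7.
Plan A vs Plan F: Plan F, 17–4.
Plan D vs Measure 4: Measure 4 wins 13–8.
Plan D vs Plan F: Plan D wins 11–10.
Measure 4–Plan F: Plan F 14–7.
Only Plan A has no wins; Plan A is the Condorcet loser.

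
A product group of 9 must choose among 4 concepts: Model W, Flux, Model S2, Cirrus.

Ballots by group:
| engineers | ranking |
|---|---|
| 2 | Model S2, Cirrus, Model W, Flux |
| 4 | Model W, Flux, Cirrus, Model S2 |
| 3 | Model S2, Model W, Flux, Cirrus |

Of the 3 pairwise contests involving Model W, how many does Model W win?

Model W against each rival (9 engineers):
Model W vs Flux: 9 to 0, Model W.
Model W vs Model S2: Model W is ranked higher on 4 ballots, Model S2 on 5. Model S2 wins 5–4.
Model W vs Cirrus: Model W is ranked higher on 4+3 = 7 ballots, Cirrus on 2. Model W wins 7–2.
Model W beats Flux, Cirrus; loses to Model S2 — 2 pairwise wins.

2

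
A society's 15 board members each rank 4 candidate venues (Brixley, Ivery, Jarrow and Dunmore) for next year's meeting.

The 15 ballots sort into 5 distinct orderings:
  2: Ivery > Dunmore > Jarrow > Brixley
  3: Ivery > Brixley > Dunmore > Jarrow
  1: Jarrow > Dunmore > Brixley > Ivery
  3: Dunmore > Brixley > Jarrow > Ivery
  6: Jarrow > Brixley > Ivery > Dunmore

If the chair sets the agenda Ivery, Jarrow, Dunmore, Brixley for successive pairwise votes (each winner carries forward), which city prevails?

Round 1: Ivery vs Jarrow — 5–10, Jarrow advances.
Round 2: Jarrow vs Dunmore — 7–8, Dunmore advances.
Round 3: Dunmore vs Brixley — 6–9, Brixley advances.
Brixley survives the agenda.

Brixley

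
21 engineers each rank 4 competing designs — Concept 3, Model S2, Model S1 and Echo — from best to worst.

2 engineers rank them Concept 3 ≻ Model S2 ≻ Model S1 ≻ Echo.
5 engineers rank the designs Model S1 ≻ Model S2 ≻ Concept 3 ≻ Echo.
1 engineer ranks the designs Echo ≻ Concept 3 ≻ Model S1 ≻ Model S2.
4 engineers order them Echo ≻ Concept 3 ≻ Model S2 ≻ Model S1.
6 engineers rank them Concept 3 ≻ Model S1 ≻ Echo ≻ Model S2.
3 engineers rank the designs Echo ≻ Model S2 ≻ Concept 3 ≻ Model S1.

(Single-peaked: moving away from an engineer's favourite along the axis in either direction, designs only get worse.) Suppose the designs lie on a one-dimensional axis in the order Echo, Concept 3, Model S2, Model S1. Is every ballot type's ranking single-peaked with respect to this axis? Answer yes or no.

no

Axis positions: Echo=1, Concept 3=2, Model S2=3, Model S1=4.
Ballot type 1 (peak Concept 3 at position 2): ranking walks positions 2-3-4-1, expanding outward from the peak — single-peaked.
Ballot type 2 (peak Model S1 at position 4): ranking walks positions 4-3-2-1, expanding outward from the peak — single-peaked.
Ballot type 3: ranking walks positions 1-2-4-3; Model S1 is ranked above Model S2 even though Model S2 lies between Model S1 and the peak Echo on the axis — preferences dip and rise again. Not single-peaked.
Ballot type 4 (peak Echo at position 1): ranking walks positions 1-2-3-4, expanding outward from the peak — single-peaked.
Ballot type 5: ranking walks positions 2-4-1-3; Model S1 is ranked above Model S2 even though Model S2 lies between Model S1 and the peak Concept 3 on the axis — preferences dip and rise again. Not single-peaked.
Ballot type 6: ranking walks positions 1-3-2-4; Model S2 is ranked above Concept 3 even though Concept 3 lies between Model S2 and the peak Echo on the axis — preferences dip and rise again. Not single-peaked.
Ballot type 3 violates single-peakedness, so the profile is not single-peaked on this axis.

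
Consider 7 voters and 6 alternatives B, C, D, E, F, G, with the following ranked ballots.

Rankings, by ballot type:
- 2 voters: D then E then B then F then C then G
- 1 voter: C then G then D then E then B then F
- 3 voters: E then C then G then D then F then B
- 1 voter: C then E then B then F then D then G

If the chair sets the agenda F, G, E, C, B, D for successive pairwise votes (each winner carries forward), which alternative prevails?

Round 1: F vs G — 3–4, G advances.
Round 2: G vs E — 1–6, E advances.
Round 3: E vs C — 5–2, E advances.
Round 4: E vs B — 7–0, E advances.
Round 5: E vs D — 4–3, E advances.
E survives the agenda.

E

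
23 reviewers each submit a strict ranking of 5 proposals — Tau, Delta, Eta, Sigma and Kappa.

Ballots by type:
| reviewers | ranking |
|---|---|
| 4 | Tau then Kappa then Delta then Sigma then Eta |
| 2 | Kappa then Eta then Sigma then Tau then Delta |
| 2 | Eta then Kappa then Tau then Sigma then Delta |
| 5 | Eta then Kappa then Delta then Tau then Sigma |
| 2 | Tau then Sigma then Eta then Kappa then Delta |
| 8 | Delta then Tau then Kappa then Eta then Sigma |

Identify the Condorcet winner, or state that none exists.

Pairwise majorities:
Tau vs Delta: Tau is ranked higher on 4+2+2+2 = 10 ballots, Delta on 13. Delta wins 13–10.
Tau vs Eta: 14 to 9, Tau.
Tau–Sigma: Tau 21–2.
Tau vs Kappa: Tau wins 14–9.
Delta vs Eta: Delta wins 12–11.
Delta vs Sigma: Delta wins 17–6.
Delta vs Kappa: Kappa wins 15–8.
Eta vs Sigma: 2+2+5+8 = 17 for Eta, 6 for Sigma — Eta by 17–6.
Eta vs Kappa: Kappa wins 14–9.
Sigma vs Kappa: Kappa, 21–2.
No project is unbeaten: Tau loses to Delta; Delta loses to Kappa; Eta loses to Tau; Sigma loses to Tau; Kappa loses to Tau. In particular Tau > Kappa > Delta > Tau is a majority cycle — no Condorcet winner exists.

none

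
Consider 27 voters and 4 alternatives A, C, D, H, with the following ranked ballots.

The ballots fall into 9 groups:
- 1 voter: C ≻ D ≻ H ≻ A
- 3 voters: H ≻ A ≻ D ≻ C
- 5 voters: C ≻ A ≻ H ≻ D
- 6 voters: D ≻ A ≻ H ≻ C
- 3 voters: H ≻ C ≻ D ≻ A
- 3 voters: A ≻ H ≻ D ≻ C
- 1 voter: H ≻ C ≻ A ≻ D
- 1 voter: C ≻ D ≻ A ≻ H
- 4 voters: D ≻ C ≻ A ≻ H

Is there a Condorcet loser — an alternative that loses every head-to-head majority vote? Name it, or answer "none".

Pairwise majorities:
A vs C: 3+6+3 = 12 for A, 15 for C — C by 15–12.
A vs D: 12 to 15, D.
A vs H: A is ranked higher on 5+6+3+1+4 = 19 ballots, H on 8. A wins 19–8.
C vs D: 1+5+3+1+1 = 11 for C, 16 for D — D by 16–11.
C vs H: C preferred on 1+5+1+4 = 11 ballots; H wins 16–11.
D vs H: 12 to 15, H.
No alternative is winless: A beats H; C beats A; D beats A; H beats C. There is no Condorcet loser.

none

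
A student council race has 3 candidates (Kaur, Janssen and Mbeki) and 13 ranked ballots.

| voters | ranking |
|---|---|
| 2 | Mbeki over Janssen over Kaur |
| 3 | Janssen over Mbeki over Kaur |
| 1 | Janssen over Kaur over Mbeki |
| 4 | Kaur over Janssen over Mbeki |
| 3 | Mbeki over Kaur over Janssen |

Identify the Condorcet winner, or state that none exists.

Check each pair by majority over 13 ballots:
Kaur vs Janssen: 7 to 6, Kaur.
Kaur vs Mbeki: 1+4 = 5 for Kaur, 8 for Mbeki — Mbeki by 8–5.
Janssen vs Mbeki: 8 to 5, Janssen.
Every candidate loses at least once (Kaur loses to Mbeki; Janssen loses to Kaur; Mbeki loses to Janssen). The majority relation contains the cycle Kaur > Janssen > Mbeki > Kaur, so there is no Condorcet winner.

none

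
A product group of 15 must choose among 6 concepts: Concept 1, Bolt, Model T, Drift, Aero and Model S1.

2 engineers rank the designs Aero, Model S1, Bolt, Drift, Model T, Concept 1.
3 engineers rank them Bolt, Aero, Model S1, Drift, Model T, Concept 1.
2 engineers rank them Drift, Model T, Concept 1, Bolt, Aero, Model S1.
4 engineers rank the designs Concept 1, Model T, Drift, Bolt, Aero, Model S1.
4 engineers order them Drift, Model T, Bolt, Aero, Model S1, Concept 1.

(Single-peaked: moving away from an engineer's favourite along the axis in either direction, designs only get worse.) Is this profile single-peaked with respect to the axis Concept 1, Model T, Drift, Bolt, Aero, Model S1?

yes

Axis positions: Concept 1=1, Model T=2, Drift=3, Bolt=4, Aero=5, Model S1=6.
Type 1 (peak Aero at position 5): ranking walks positions 5-6-4-3-2-1, expanding outward from the peak — single-peaked.
Type 2 (peak Bolt at position 4): ranking walks positions 4-5-6-3-2-1, expanding outward from the peak — single-peaked.
Type 3 (peak Drift at position 3): ranking walks positions 3-2-1-4-5-6, expanding outward from the peak — single-peaked.
Type 4 (peak Concept 1 at position 1): ranking walks positions 1-2-3-4-5-6, expanding outward from the peak — single-peaked.
Type 5 (peak Drift at position 3): ranking walks positions 3-2-4-5-6-1, expanding outward from the peak — single-peaked.
Every ranking is single-peaked on this axis.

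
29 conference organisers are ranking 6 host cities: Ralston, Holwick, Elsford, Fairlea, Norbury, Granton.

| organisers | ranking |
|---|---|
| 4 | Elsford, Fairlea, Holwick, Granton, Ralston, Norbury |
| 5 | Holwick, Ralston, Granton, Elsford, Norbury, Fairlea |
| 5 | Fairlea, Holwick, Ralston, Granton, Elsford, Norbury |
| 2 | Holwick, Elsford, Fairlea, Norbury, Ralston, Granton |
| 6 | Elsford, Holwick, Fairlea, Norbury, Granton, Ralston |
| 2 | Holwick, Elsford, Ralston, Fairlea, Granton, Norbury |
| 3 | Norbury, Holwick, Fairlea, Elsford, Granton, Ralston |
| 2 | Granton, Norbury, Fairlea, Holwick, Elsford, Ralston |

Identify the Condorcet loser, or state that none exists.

Pairwise majorities:
Ralston vs Holwick: Holwick, 29–0.
Ralston vs Elsford: Ralston preferred on 5+5 = 10 ballots; Elsford wins 19–10.
Ralston vs Fairlea: 5+2 = 7 for Ralston, 22 for Fairlea — Fairlea by 22–7.
Ralston–Norbury: Ralston 16–13.
Ralston vs Granton: Granton wins 15–14.
Holwick vs Elsford: Holwick wins 19–10.
Holwick vs Fairlea: Holwick, 18–11.
Holwick vs Norbury: Holwick is ranked higher on 4+5+5+2+6+2 = 24 ballots, Norbury on 5. Holwick wins 24–5.
Holwick vs Granton: 27 to 2, Holwick.
Elsford vs Fairlea: 4+5+2+6+2 = 19 for Elsford, 10 for Fairlea — Elsford by 19–10.
Elsford vs Norbury: Elsford is ranked higher on 4+5+5+2+6+2 = 24 ballots, Norbury on 5. Elsford wins 24–5.
Elsford vs Granton: 4+2+6+2+3 = 17 for Elsford, 12 for Granton — Elsford by 17–12.
Fairlea vs Norbury: Fairlea, 19–10.
Fairlea vs Granton: 4+5+2+6+2+3 = 22 for Fairlea, 7 for Granton — Fairlea by 22–7.
Norbury vs Granton: Granton, 18–11.
Norbury is beaten in every head-to-head and is the Condorcet loser.

Norbury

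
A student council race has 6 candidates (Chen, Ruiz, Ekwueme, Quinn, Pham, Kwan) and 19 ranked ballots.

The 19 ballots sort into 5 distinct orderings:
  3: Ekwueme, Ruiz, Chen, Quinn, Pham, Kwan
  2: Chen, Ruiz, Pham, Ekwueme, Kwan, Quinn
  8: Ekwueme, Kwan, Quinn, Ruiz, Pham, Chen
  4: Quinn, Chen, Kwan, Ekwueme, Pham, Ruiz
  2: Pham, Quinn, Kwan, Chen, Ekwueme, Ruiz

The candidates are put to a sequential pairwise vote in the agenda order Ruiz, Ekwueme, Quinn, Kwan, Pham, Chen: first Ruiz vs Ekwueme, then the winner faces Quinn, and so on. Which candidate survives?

Round 1: Ruiz vs Ekwueme — 2–17, Ekwueme advances.
Round 2: Ekwueme vs Quinn — 13–6, Ekwueme advances.
Round 3: Ekwueme vs Kwan — 13–6, Ekwueme advances.
Round 4: Ekwueme vs Pham — 15–4, Ekwueme advances.
Round 5: Ekwueme vs Chen — 11–8, Ekwueme advances.
Ekwueme survives the agenda.

Ekwueme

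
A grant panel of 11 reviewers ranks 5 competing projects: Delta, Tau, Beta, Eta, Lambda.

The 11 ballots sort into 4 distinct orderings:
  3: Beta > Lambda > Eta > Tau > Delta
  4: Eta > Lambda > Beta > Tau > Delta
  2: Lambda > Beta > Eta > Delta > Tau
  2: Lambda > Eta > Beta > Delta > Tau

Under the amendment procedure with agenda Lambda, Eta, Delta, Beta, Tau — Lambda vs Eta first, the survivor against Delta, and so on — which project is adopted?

Lambda

Round 1: Lambda vs Eta — 7–4, Lambda advances.
Round 2: Lambda vs Delta — 11–0, Lambda advances.
Round 3: Lambda vs Beta — 8–3, Lambda advances.
Round 4: Lambda vs Tau — 11–0, Lambda advances.
Lambda survives the agenda.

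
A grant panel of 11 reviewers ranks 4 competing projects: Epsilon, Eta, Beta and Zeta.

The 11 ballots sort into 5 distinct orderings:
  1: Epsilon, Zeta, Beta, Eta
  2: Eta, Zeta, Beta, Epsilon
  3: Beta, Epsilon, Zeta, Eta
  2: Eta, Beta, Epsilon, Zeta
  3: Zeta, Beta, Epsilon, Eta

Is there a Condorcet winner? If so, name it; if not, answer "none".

Pairwise majorities:
Epsilon vs Eta: Epsilon is ranked higher on 1+3+3 = 7 ballots, Eta on 4. Epsilon wins 7–4.
Epsilon vs Beta: Epsilon is ranked higher on 1 ballot, Beta on 10. Beta wins 10–1.
Epsilon vs Zeta: Epsilon preferred on 1+3+2 = 6 ballots; Epsilon wins 6–5.
Eta vs Beta: Eta preferred on 2+2 = 4 ballots; Beta wins 7–4.
Eta vs Zeta: 4 to 7, Zeta.
Beta vs Zeta: Beta preferred on 3+2 = 5 ballots; Zeta wins 6–5.
Each project drops at least one matchup (Epsilon loses to Beta; Eta loses to Epsilon; Beta loses to Zeta; Zeta loses to Epsilon); the cycle Epsilon → Zeta → Beta → Epsilon rules out a Condorcet winner.

none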